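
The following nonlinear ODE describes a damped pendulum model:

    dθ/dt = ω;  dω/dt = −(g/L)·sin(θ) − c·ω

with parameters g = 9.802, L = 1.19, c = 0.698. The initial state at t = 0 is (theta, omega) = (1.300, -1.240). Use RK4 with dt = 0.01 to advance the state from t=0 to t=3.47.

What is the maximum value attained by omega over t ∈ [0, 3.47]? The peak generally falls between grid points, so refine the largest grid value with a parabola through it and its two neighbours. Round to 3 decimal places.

max omega = 2.063

t=0.000: state=(1.300, -1.240)
step 1 (dt=0.01): k1=(-1.240, -7.071), k2=(-1.275, -7.033), k3=(-1.275, -7.033), k4=(-1.310, -6.993); state += dt/6·(k1+2k2+2k3+k4)
t=0.010: state=(1.287, -1.310)
t=0.020: state=(1.274, -1.380)
t=0.030: state=(1.260, -1.449)
continuing one RK4 step at a time; state shown every 20 steps (Δt=0.2):
t=0.200: state=(0.923, -2.459)
t=0.400: state=(0.358, -3.049)
t=0.600: state=(-0.235, -2.727)
t=0.800: state=(-0.682, -1.665)
t=1.000: state=(-0.884, -0.339)
t=1.200: state=(-0.825, 0.884)
t=1.400: state=(-0.553, 1.757)
t=1.600: state=(-0.160, 2.062)
t=1.800: state=(0.228, 1.726)
t=2.000: state=(0.499, 0.932)
t=2.200: state=(0.592, -0.009)
t=2.400: state=(0.504, -0.825)
t=2.600: state=(0.284, -1.314)
t=2.800: state=(0.008, -1.362)
t=3.000: state=(-0.233, -0.999)
t=3.200: state=(-0.375, -0.391)
t=3.400: state=(-0.388, 0.247)
t=3.470: state=(-0.364, 0.443)
largest grid value and its neighbours: omega(1.580)=2.06157, omega(1.590)=2.06284, omega(1.600)=2.06243
parabola through these three points peaks at t≈1.593 with omega≈2.06289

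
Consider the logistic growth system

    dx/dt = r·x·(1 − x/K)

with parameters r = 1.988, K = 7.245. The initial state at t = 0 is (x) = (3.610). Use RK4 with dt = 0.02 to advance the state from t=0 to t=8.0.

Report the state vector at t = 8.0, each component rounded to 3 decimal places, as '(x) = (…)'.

t=0.000: state=(3.610)
step 1 (dt=0.02): k1=(3.601), k2=(3.601), k3=(3.601), k4=(3.600); state += dt/6·(k1+2k2+2k3+k4)
t=0.020: state=(3.682)
t=0.040: state=(3.754)
t=0.060: state=(3.826)
continuing one RK4 step at a time; state shown every 25 steps (Δt=0.5):
t=0.500: state=(5.278)
t=1.000: state=(6.367)
t=1.500: state=(6.893)
t=2.000: state=(7.111)
t=2.500: state=(7.195)
t=3.000: state=(7.226)
t=3.500: state=(7.238)
t=4.000: state=(7.242)
t=4.500: state=(7.244)
t=5.000: state=(7.245)
t=5.500: state=(7.245)
t=6.000: state=(7.245)
t=6.500: state=(7.245)
t=7.000: state=(7.245)
t=7.500: state=(7.245)
t=8.000: state=(7.245)

(x) = (7.245)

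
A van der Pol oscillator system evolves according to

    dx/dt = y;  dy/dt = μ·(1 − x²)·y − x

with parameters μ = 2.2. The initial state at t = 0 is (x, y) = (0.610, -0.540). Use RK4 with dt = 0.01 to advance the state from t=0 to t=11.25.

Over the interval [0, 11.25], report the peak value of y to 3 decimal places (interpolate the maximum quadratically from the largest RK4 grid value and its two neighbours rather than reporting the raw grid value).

max y = 4.062

t=0.000: state=(0.610, -0.540)
step 1 (dt=0.01): k1=(-0.540, -1.356), k2=(-0.547, -1.367), k3=(-0.547, -1.367), k4=(-0.554, -1.377); state += dt/6·(k1+2k2+2k3+k4)
t=0.010: state=(0.605, -0.554)
t=0.020: state=(0.599, -0.568)
t=0.030: state=(0.593, -0.582)
continuing one RK4 step at a time; state shown every 50 steps (Δt=0.5):
t=0.500: state=(0.102, -1.694)
t=1.000: state=(-1.234, -3.004)
t=1.500: state=(-1.886, -0.049)
t=2.000: state=(-1.781, 0.328)
t=2.500: state=(-1.595, 0.415)
t=3.000: state=(-1.359, 0.541)
t=3.500: state=(-1.029, 0.828)
t=4.000: state=(-0.429, 1.791)
t=4.500: state=(1.097, 4.009)
t=5.000: state=(2.019, 0.097)
t=5.500: state=(1.925, -0.297)
t=6.000: state=(1.761, -0.356)
t=6.500: state=(1.566, -0.430)
t=7.000: state=(1.321, -0.567)
t=7.500: state=(0.969, -0.897)
t=8.000: state=(0.296, -2.070)
t=8.500: state=(-1.363, -3.621)
t=9.000: state=(-2.020, 0.051)
t=9.500: state=(-1.904, 0.307)
t=10.000: state=(-1.736, 0.364)
t=10.500: state=(-1.536, 0.444)
t=11.000: state=(-1.281, 0.596)
t=11.250: state=(-1.116, 0.736)
largest grid value and its neighbours: y(4.450)=4.05653, y(4.460)=4.06189, y(4.470)=4.06006
parabola through these three points peaks at t≈4.462 with y≈4.06210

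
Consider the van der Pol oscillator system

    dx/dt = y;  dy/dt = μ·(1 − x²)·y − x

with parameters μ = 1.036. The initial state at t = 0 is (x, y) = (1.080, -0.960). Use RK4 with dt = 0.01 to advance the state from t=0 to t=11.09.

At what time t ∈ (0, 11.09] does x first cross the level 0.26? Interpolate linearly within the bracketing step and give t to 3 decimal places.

t=0.000: state=(1.080, -0.960)
step 1 (dt=0.01): k1=(-0.960, -0.915), k2=(-0.965, -0.919), k3=(-0.965, -0.919), k4=(-0.969, -0.924); state += dt/6·(k1+2k2+2k3+k4)
t=0.010: state=(1.070, -0.969)
t=0.020: state=(1.061, -0.978)
t=0.030: state=(1.051, -0.988)
continuing one RK4 step at a time; state shown every 50 steps (Δt=0.5):
t=0.500: state=(0.458, -1.600)
t=0.610: state=(0.271, -1.808)
next step: t=0.620: state=(0.252, -1.828) — x has crossed 0.26
linear interpolation between t=0.610 (0.27064) and t=0.620 (0.25245) → t≈0.616

t = 0.616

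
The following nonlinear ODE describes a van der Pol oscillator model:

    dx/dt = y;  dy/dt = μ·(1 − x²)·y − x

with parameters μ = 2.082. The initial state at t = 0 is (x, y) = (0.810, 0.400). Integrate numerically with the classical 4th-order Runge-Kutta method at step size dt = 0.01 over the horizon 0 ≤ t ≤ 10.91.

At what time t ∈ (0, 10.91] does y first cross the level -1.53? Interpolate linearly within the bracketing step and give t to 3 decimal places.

t = 1.556

t=0.000: state=(0.810, 0.400)
step 1 (dt=0.01): k1=(0.400, -0.524), k2=(0.397, -0.530), k3=(0.397, -0.530), k4=(0.395, -0.537); state += dt/6·(k1+2k2+2k3+k4)
t=0.010: state=(0.814, 0.395)
t=0.020: state=(0.818, 0.389)
t=0.030: state=(0.822, 0.384)
continuing one RK4 step at a time; state shown every 50 steps (Δt=0.5):
t=0.500: state=(0.922, 0.017)
t=1.000: state=(0.810, -0.485)
t=1.500: state=(0.381, -1.362)
t=1.550: state=(0.310, -1.511)
next step: t=1.560: state=(0.294, -1.543) — y has crossed -1.53
linear interpolation between t=1.550 (-1.51129) and t=1.560 (-1.54321) → t≈1.556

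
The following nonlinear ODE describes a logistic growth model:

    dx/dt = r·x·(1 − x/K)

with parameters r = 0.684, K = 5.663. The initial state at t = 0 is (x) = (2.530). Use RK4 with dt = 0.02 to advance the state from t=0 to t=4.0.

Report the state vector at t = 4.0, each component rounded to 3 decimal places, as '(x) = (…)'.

(x) = (5.242)

t=0.000: state=(2.530)
step 1 (dt=0.02): k1=(0.957), k2=(0.958), k3=(0.958), k4=(0.959); state += dt/6·(k1+2k2+2k3+k4)
t=0.020: state=(2.549)
t=0.040: state=(2.568)
t=0.060: state=(2.588)
continuing one RK4 step at a time; state shown every 10 steps (Δt=0.2):
t=0.200: state=(2.723)
t=0.400: state=(2.916)
t=0.600: state=(3.109)
t=0.800: state=(3.299)
t=1.000: state=(3.485)
t=1.200: state=(3.665)
t=1.400: state=(3.839)
t=1.600: state=(4.003)
t=1.800: state=(4.159)
t=2.000: state=(4.305)
t=2.200: state=(4.442)
t=2.400: state=(4.568)
t=2.600: state=(4.683)
t=2.800: state=(4.789)
t=3.000: state=(4.886)
t=3.200: state=(4.973)
t=3.400: state=(5.052)
t=3.600: state=(5.122)
t=3.800: state=(5.186)
t=4.000: state=(5.242)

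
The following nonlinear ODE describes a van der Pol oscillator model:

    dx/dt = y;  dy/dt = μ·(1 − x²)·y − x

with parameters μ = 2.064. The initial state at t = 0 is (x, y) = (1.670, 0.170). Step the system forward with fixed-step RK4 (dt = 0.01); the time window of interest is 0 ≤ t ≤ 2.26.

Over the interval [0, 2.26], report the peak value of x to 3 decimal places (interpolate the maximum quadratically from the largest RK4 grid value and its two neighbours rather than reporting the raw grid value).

t=0.000: state=(1.670, 0.170)
step 1 (dt=0.01): k1=(0.170, -2.298), k2=(0.159, -2.257), k3=(0.159, -2.258), k4=(0.147, -2.218); state += dt/6·(k1+2k2+2k3+k4)
t=0.010: state=(1.672, 0.147)
t=0.020: state=(1.673, 0.126)
t=0.030: state=(1.674, 0.105)
continuing one RK4 step at a time; state shown every 10 steps (Δt=0.1):
t=0.100: state=(1.677, -0.023)
t=0.200: state=(1.667, -0.155)
t=0.300: state=(1.647, -0.248)
t=0.400: state=(1.619, -0.314)
t=0.500: state=(1.585, -0.364)
t=0.600: state=(1.546, -0.405)
t=0.700: state=(1.504, -0.442)
t=0.800: state=(1.458, -0.477)
t=0.900: state=(1.408, -0.513)
t=1.000: state=(1.355, -0.551)
t=1.100: state=(1.298, -0.594)
t=1.200: state=(1.236, -0.643)
t=1.300: state=(1.169, -0.702)
t=1.400: state=(1.096, -0.772)
t=1.500: state=(1.014, -0.859)
t=1.600: state=(0.923, -0.967)
t=1.700: state=(0.820, -1.105)
t=1.800: state=(0.701, -1.285)
t=1.900: state=(0.561, -1.522)
t=2.000: state=(0.394, -1.835)
t=2.100: state=(0.191, -2.247)
t=2.200: state=(-0.059, -2.764)
t=2.260: state=(-0.235, -3.110)
largest grid value and its neighbours: x(0.080)=1.67690, x(0.090)=1.67692, x(0.100)=1.67678
parabola through these three points peaks at t≈0.086 with x≈1.67694

max x = 1.677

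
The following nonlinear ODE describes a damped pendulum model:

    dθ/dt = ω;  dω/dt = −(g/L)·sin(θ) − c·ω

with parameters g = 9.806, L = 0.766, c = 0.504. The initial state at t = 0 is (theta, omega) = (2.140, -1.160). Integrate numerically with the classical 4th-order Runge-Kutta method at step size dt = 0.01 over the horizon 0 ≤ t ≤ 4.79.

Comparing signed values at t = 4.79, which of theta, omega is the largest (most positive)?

t=0.000: state=(2.140, -1.160)
step 1 (dt=0.01): k1=(-1.160, -10.199), k2=(-1.211, -10.213), k3=(-1.211, -10.214), k4=(-1.262, -10.230); state += dt/6·(k1+2k2+2k3+k4)
t=0.010: state=(2.128, -1.262)
t=0.020: state=(2.115, -1.365)
t=0.030: state=(2.101, -1.467)
continuing one RK4 step at a time; state shown every 20 steps (Δt=0.2):
t=0.200: state=(1.698, -3.292)
t=0.400: state=(0.831, -5.243)
t=0.600: state=(-0.274, -5.359)
t=0.800: state=(-1.156, -3.224)
t=1.000: state=(-1.530, -0.532)
t=1.200: state=(-1.384, 1.945)
t=1.400: state=(-0.784, 3.909)
t=1.600: state=(0.077, 4.352)
t=1.800: state=(0.821, 2.833)
t=2.000: state=(1.156, 0.483)
t=2.200: state=(1.022, -1.760)
t=2.400: state=(0.499, -3.287)
t=2.600: state=(-0.191, -3.325)
t=2.800: state=(-0.729, -1.875)
t=3.000: state=(-0.905, 0.136)
t=3.200: state=(-0.691, 1.910)
t=3.400: state=(-0.201, 2.790)
t=3.600: state=(0.333, 2.333)
t=3.800: state=(0.666, 0.891)
t=4.000: state=(0.676, -0.761)
t=4.200: state=(0.392, -1.960)
t=4.400: state=(-0.042, -2.193)
t=4.600: state=(-0.415, -1.394)
t=4.790: state=(-0.563, -0.134)
compare at T: theta=-0.563, omega=-0.134

largest component: omega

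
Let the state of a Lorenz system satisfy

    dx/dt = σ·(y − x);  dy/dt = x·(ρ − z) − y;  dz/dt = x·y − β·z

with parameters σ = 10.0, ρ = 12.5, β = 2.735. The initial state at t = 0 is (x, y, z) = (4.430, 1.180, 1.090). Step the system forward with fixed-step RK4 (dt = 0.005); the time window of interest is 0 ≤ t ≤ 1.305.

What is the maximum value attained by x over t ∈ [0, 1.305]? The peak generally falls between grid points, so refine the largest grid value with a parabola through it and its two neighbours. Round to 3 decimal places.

t=0.000: state=(4.430, 1.180, 1.090)
step 1 (dt=0.005): k1=(-32.500, 49.366, 2.246), k2=(-30.453, 48.291, 2.672), k3=(-30.531, 48.348, 2.664), k4=(-28.556, 47.326, 3.064); state += dt/6·(k1+2k2+2k3+k4)
t=0.005: state=(4.277, 1.422, 1.103)
t=0.010: state=(4.144, 1.654, 1.120)
t=0.015: state=(4.028, 1.877, 1.141)
continuing one RK4 step at a time; state shown every 10 steps (Δt=0.05):
t=0.050: state=(3.617, 3.272, 1.363)
t=0.100: state=(3.864, 5.064, 1.911)
t=0.150: state=(4.728, 6.922, 2.870)
t=0.200: state=(6.009, 8.890, 4.496)
t=0.250: state=(7.540, 10.686, 7.052)
t=0.300: state=(9.026, 11.664, 10.546)
t=0.350: state=(10.000, 11.086, 14.357)
t=0.400: state=(9.994, 8.847, 17.263)
t=0.450: state=(8.912, 5.880, 18.332)
t=0.500: state=(7.157, 3.377, 17.709)
t=0.550: state=(5.311, 1.842, 16.184)
t=0.600: state=(3.773, 1.128, 14.418)
t=0.650: state=(2.673, 0.902, 12.722)
t=0.700: state=(1.974, 0.917, 11.192)
t=0.750: state=(1.582, 1.041, 9.841)
t=0.800: state=(1.407, 1.225, 8.661)
t=0.850: state=(1.384, 1.460, 7.641)
t=0.900: state=(1.475, 1.758, 6.771)
t=0.950: state=(1.664, 2.138, 6.048)
t=1.000: state=(1.951, 2.627, 5.476)
t=1.050: state=(2.346, 3.255, 5.071)
t=1.100: state=(2.868, 4.054, 4.868)
t=1.150: state=(3.539, 5.043, 4.927)
t=1.200: state=(4.376, 6.220, 5.341)
t=1.250: state=(5.376, 7.517, 6.231)
t=1.300: state=(6.489, 8.757, 7.707)
t=1.305: state=(6.602, 8.867, 7.888)
largest grid value and its neighbours: x(0.370)=10.13229, x(0.375)=10.13790, x(0.380)=10.13210
parabola through these three points peaks at t≈0.375 with x≈10.13790

max x = 10.138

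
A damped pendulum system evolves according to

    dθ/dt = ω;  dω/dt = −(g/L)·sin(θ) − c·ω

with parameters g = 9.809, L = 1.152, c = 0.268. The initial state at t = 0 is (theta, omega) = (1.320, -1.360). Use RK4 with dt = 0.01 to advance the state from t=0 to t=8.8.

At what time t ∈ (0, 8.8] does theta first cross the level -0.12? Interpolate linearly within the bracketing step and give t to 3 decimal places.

t=0.000: state=(1.320, -1.360)
step 1 (dt=0.01): k1=(-1.360, -7.884), k2=(-1.399, -7.859), k3=(-1.399, -7.858), k4=(-1.439, -7.832); state += dt/6·(k1+2k2+2k3+k4)
t=0.010: state=(1.306, -1.439)
t=0.020: state=(1.291, -1.517)
t=0.030: state=(1.276, -1.594)
continuing one RK4 step at a time; state shown every 50 steps (Δt=0.5):
t=0.500: state=(-0.102, -3.503)
next step: t=0.510: state=(-0.137, -3.484) — theta has crossed -0.12
linear interpolation between t=0.500 (-0.10193) and t=0.510 (-0.13686) → t≈0.505

t = 0.505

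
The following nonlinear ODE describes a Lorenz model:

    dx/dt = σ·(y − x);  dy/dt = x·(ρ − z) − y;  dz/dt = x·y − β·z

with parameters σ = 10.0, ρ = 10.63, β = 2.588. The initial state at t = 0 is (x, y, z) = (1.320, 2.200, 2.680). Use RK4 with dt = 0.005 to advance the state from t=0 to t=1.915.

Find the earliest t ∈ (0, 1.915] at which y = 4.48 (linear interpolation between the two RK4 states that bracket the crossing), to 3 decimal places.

t = 0.164

t=0.000: state=(1.320, 2.200, 2.680)
step 1 (dt=0.005): k1=(8.800, 8.294, -4.032), k2=(8.787, 8.462, -3.930), k3=(8.792, 8.461, -3.930), k4=(8.783, 8.628, -3.827); state += dt/6·(k1+2k2+2k3+k4)
t=0.005: state=(1.364, 2.242, 2.660)
t=0.010: state=(1.408, 2.286, 2.642)
t=0.015: state=(1.452, 2.332, 2.624)
continuing one RK4 step at a time; state shown every 20 steps (Δt=0.1):
t=0.100: state=(2.269, 3.363, 2.512)
t=0.160: state=(3.010, 4.397, 2.721)
next step: t=0.165: state=(3.080, 4.495, 2.754) — y has crossed 4.48
linear interpolation between t=0.160 (4.39696) and t=0.165 (4.49488) → t≈0.164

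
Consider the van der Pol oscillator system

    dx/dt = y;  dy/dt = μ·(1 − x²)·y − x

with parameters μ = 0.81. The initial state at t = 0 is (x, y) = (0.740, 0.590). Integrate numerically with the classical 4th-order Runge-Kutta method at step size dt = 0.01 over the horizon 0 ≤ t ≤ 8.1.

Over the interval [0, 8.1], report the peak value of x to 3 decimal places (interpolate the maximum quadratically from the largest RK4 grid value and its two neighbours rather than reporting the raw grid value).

max x = 1.975

t=0.000: state=(0.740, 0.590)
step 1 (dt=0.01): k1=(0.590, -0.524), k2=(0.587, -0.530), k3=(0.587, -0.530), k4=(0.585, -0.536); state += dt/6·(k1+2k2+2k3+k4)
t=0.010: state=(0.746, 0.585)
t=0.020: state=(0.752, 0.579)
t=0.030: state=(0.757, 0.574)
continuing one RK4 step at a time; state shown every 50 steps (Δt=0.5):
t=0.500: state=(0.948, 0.208)
t=1.000: state=(0.932, -0.274)
t=1.500: state=(0.675, -0.758)
t=2.000: state=(0.161, -1.313)
t=2.500: state=(-0.630, -1.778)
t=3.000: state=(-1.429, -1.178)
t=3.500: state=(-1.714, -0.027)
t=4.000: state=(-1.555, 0.588)
t=4.500: state=(-1.158, 1.000)
t=5.000: state=(-0.529, 1.564)
t=5.500: state=(0.449, 2.328)
t=6.000: state=(1.563, 1.709)
t=6.500: state=(1.974, 0.077)
t=7.000: state=(1.823, -0.567)
t=7.500: state=(1.457, -0.889)
t=8.000: state=(0.918, -1.302)
t=8.100: state=(0.782, -1.417)
largest grid value and its neighbours: x(6.530)=1.97508, x(6.540)=1.97512, x(6.550)=1.97497
parabola through these three points peaks at t≈6.537 with x≈1.97513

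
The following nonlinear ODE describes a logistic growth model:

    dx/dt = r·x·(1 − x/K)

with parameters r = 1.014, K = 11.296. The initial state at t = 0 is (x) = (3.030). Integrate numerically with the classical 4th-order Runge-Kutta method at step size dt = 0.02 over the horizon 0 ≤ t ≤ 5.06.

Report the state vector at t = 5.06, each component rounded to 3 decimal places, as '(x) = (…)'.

(x) = (11.117)

t=0.000: state=(3.030)
step 1 (dt=0.02): k1=(2.248), k2=(2.259), k3=(2.259), k4=(2.269); state += dt/6·(k1+2k2+2k3+k4)
t=0.020: state=(3.075)
t=0.040: state=(3.121)
t=0.060: state=(3.167)
continuing one RK4 step at a time; state shown every 10 steps (Δt=0.2):
t=0.200: state=(3.500)
t=0.400: state=(4.008)
t=0.600: state=(4.546)
t=0.800: state=(5.106)
t=1.000: state=(5.677)
t=1.200: state=(6.248)
t=1.400: state=(6.806)
t=1.600: state=(7.342)
t=1.800: state=(7.846)
t=2.000: state=(8.312)
t=2.200: state=(8.736)
t=2.400: state=(9.115)
t=2.600: state=(9.450)
t=2.800: state=(9.742)
t=3.000: state=(9.994)
t=3.200: state=(10.210)
t=3.400: state=(10.394)
t=3.600: state=(10.548)
t=3.800: state=(10.678)
t=4.000: state=(10.786)
t=4.200: state=(10.876)
t=4.400: state=(10.951)
t=4.600: state=(11.013)
t=4.800: state=(11.064)
t=5.000: state=(11.106)
t=5.060: state=(11.117)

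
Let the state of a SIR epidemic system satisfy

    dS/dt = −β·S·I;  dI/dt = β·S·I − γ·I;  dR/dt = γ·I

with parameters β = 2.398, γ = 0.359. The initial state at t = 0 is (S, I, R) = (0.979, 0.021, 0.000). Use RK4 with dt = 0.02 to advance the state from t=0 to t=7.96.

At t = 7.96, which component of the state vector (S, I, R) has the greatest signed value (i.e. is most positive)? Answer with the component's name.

t=0.000: state=(0.979, 0.021, 0.000)
step 1 (dt=0.02): k1=(-0.049, 0.042, 0.008), k2=(-0.050, 0.043, 0.008), k3=(-0.050, 0.043, 0.008), k4=(-0.051, 0.043, 0.008); state += dt/6·(k1+2k2+2k3+k4)
t=0.020: state=(0.978, 0.022, 0.000)
t=0.040: state=(0.977, 0.023, 0.000)
t=0.060: state=(0.976, 0.024, 0.000)
continuing one RK4 step at a time; state shown every 25 steps (Δt=0.5):
t=0.500: state=(0.938, 0.056, 0.006)
t=1.000: state=(0.841, 0.136, 0.023)
t=1.500: state=(0.659, 0.282, 0.059)
t=2.000: state=(0.424, 0.451, 0.125)
t=2.500: state=(0.230, 0.553, 0.217)
t=3.000: state=(0.117, 0.565, 0.318)
t=3.500: state=(0.061, 0.523, 0.417)
t=4.000: state=(0.034, 0.461, 0.505)
t=4.500: state=(0.020, 0.398, 0.582)
t=5.000: state=(0.013, 0.339, 0.648)
t=5.500: state=(0.009, 0.287, 0.704)
t=6.000: state=(0.006, 0.242, 0.752)
t=6.500: state=(0.005, 0.204, 0.791)
t=7.000: state=(0.004, 0.171, 0.825)
t=7.500: state=(0.003, 0.144, 0.853)
t=7.960: state=(0.003, 0.122, 0.875)
compare at T: S=0.003, I=0.122, R=0.875

largest component: R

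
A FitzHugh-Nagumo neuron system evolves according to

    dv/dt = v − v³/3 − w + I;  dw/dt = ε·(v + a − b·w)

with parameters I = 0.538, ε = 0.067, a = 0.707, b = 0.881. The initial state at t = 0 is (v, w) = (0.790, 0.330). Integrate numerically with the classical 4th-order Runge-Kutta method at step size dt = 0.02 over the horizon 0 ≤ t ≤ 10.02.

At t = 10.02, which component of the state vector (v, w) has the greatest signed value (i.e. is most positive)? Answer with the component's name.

t=0.000: state=(0.790, 0.330)
step 1 (dt=0.02): k1=(0.834, 0.081), k2=(0.836, 0.081), k3=(0.836, 0.081), k4=(0.838, 0.082); state += dt/6·(k1+2k2+2k3+k4)
t=0.020: state=(0.807, 0.332)
t=0.040: state=(0.824, 0.333)
t=0.060: state=(0.840, 0.335)
continuing one RK4 step at a time; state shown every 25 steps (Δt=0.5):
t=0.500: state=(1.209, 0.377)
t=1.000: state=(1.522, 0.435)
t=1.500: state=(1.668, 0.499)
t=2.000: state=(1.708, 0.563)
t=2.500: state=(1.703, 0.627)
t=3.000: state=(1.681, 0.688)
t=3.500: state=(1.653, 0.746)
t=4.000: state=(1.622, 0.802)
t=4.500: state=(1.589, 0.855)
t=5.000: state=(1.556, 0.905)
t=5.500: state=(1.522, 0.953)
t=6.000: state=(1.488, 0.998)
t=6.500: state=(1.452, 1.041)
t=7.000: state=(1.416, 1.081)
t=7.500: state=(1.378, 1.119)
t=8.000: state=(1.340, 1.155)
t=8.500: state=(1.299, 1.188)
t=9.000: state=(1.257, 1.219)
t=9.500: state=(1.213, 1.248)
t=10.000: state=(1.165, 1.274)
t=10.020: state=(1.163, 1.275)
compare at T: v=1.163, w=1.275

largest component: w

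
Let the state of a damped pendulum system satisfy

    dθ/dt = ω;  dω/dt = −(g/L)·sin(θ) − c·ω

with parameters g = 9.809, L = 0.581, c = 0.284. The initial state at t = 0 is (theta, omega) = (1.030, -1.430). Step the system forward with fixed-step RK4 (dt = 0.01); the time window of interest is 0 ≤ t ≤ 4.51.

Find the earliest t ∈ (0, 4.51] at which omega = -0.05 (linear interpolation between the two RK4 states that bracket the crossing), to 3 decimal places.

t=0.000: state=(1.030, -1.430)
step 1 (dt=0.01): k1=(-1.430, -14.068), k2=(-1.500, -13.985), k3=(-1.500, -13.982), k4=(-1.570, -13.896); state += dt/6·(k1+2k2+2k3+k4)
t=0.010: state=(1.015, -1.570)
t=0.020: state=(0.999, -1.708)
t=0.030: state=(0.981, -1.844)
continuing one RK4 step at a time; state shown every 20 steps (Δt=0.2):
t=0.200: state=(0.496, -3.674)
t=0.400: state=(-0.294, -3.787)
t=0.600: state=(-0.867, -1.700)
t=0.710: state=(-0.971, -0.179)
next step: t=0.720: state=(-0.973, -0.039) — omega has crossed -0.05
linear interpolation between t=0.710 (-0.17902) and t=0.720 (-0.03925) → t≈0.719

t = 0.719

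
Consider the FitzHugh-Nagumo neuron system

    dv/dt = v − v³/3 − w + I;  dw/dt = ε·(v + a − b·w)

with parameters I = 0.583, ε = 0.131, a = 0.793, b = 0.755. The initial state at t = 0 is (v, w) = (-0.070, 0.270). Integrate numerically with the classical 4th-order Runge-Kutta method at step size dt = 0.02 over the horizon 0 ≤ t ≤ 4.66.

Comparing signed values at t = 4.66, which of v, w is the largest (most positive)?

t=0.000: state=(-0.070, 0.270)
step 1 (dt=0.02): k1=(0.243, 0.068), k2=(0.245, 0.068), k3=(0.245, 0.068), k4=(0.247, 0.069); state += dt/6·(k1+2k2+2k3+k4)
t=0.020: state=(-0.065, 0.271)
t=0.040: state=(-0.060, 0.273)
t=0.060: state=(-0.055, 0.274)
continuing one RK4 step at a time; state shown every 10 steps (Δt=0.2):
t=0.200: state=(-0.018, 0.284)
t=0.400: state=(0.043, 0.299)
t=0.600: state=(0.113, 0.316)
t=0.800: state=(0.195, 0.335)
t=1.000: state=(0.291, 0.355)
t=1.200: state=(0.400, 0.377)
t=1.400: state=(0.524, 0.403)
t=1.600: state=(0.662, 0.431)
t=1.800: state=(0.810, 0.462)
t=2.000: state=(0.961, 0.496)
t=2.200: state=(1.107, 0.534)
t=2.400: state=(1.239, 0.575)
t=2.600: state=(1.351, 0.618)
t=2.800: state=(1.437, 0.662)
t=3.000: state=(1.499, 0.708)
t=3.200: state=(1.539, 0.754)
t=3.400: state=(1.561, 0.800)
t=3.600: state=(1.570, 0.846)
t=3.800: state=(1.569, 0.890)
t=4.000: state=(1.561, 0.934)
t=4.200: state=(1.547, 0.977)
t=4.400: state=(1.529, 1.018)
t=4.600: state=(1.508, 1.058)
t=4.660: state=(1.501, 1.070)
compare at T: v=1.501, w=1.070

largest component: v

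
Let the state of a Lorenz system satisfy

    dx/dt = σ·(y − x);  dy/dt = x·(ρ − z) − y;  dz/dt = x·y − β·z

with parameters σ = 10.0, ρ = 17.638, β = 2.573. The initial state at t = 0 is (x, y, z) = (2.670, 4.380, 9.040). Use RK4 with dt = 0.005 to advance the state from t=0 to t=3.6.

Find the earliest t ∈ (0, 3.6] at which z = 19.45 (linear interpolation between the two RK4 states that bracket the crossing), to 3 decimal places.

t=0.000: state=(2.670, 4.380, 9.040)
step 1 (dt=0.005): k1=(17.100, 18.577, -11.565), k2=(17.137, 18.976, -11.178), k3=(17.146, 18.973, -11.177), k4=(17.191, 19.373, -10.785); state += dt/6·(k1+2k2+2k3+k4)
t=0.005: state=(2.756, 4.475, 8.984)
t=0.010: state=(2.842, 4.574, 8.932)
t=0.015: state=(2.929, 4.677, 8.884)
continuing one RK4 step at a time; state shown every 40 steps (Δt=0.2):
t=0.200: state=(7.497, 10.698, 11.680)
t=0.310: state=(10.387, 11.630, 19.188)
next step: t=0.315: state=(10.444, 11.482, 19.541) — z has crossed 19.45
linear interpolation between t=0.310 (19.18786) and t=0.315 (19.54068) → t≈0.314

t = 0.314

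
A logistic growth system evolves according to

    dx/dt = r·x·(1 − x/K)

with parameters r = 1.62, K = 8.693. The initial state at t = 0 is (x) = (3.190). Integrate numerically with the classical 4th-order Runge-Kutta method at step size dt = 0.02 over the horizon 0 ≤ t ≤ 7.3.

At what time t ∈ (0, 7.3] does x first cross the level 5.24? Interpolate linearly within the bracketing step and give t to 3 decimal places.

t = 0.594

t=0.000: state=(3.190)
step 1 (dt=0.02): k1=(3.271), k2=(3.285), k3=(3.285), k4=(3.299); state += dt/6·(k1+2k2+2k3+k4)
t=0.020: state=(3.256)
t=0.040: state=(3.322)
t=0.060: state=(3.389)
continuing one RK4 step at a time; state shown every 25 steps (Δt=0.5):
t=0.500: state=(4.918)
t=0.580: state=(5.193)
next step: t=0.600: state=(5.260) — x has crossed 5.24
linear interpolation between t=0.580 (5.19254) and t=0.600 (5.26006) → t≈0.594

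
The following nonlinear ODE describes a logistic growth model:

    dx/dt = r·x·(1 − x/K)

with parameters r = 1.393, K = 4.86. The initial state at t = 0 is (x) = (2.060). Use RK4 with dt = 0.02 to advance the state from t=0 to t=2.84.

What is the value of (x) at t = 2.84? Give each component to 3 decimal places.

(x) = (4.737)

t=0.000: state=(2.060)
step 1 (dt=0.02): k1=(1.653), k2=(1.657), k3=(1.657), k4=(1.660); state += dt/6·(k1+2k2+2k3+k4)
t=0.020: state=(2.093)
t=0.040: state=(2.126)
t=0.060: state=(2.160)
continuing one RK4 step at a time; state shown every 5 steps (Δt=0.1):
t=0.100: state=(2.227)
t=0.200: state=(2.396)
t=0.300: state=(2.565)
t=0.400: state=(2.733)
t=0.500: state=(2.897)
t=0.600: state=(3.058)
t=0.700: state=(3.213)
t=0.800: state=(3.361)
t=0.900: state=(3.501)
t=1.000: state=(3.634)
t=1.100: state=(3.757)
t=1.200: state=(3.871)
t=1.300: state=(3.976)
t=1.400: state=(4.073)
t=1.500: state=(4.160)
t=1.600: state=(4.240)
t=1.700: state=(4.311)
t=1.800: state=(4.375)
t=1.900: state=(4.433)
t=2.000: state=(4.484)
t=2.100: state=(4.530)
t=2.200: state=(4.570)
t=2.300: state=(4.606)
t=2.400: state=(4.637)
t=2.500: state=(4.665)
t=2.600: state=(4.690)
t=2.700: state=(4.711)
t=2.800: state=(4.730)
t=2.840: state=(4.737)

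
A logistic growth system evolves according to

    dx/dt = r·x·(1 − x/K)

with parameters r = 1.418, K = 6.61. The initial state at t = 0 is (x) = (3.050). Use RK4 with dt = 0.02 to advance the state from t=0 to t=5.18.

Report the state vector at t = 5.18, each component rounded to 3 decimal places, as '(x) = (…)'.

t=0.000: state=(3.050)
step 1 (dt=0.02): k1=(2.329), k2=(2.332), k3=(2.332), k4=(2.334); state += dt/6·(k1+2k2+2k3+k4)
t=0.020: state=(3.097)
t=0.040: state=(3.143)
t=0.060: state=(3.190)
continuing one RK4 step at a time; state shown every 10 steps (Δt=0.2):
t=0.200: state=(3.518)
t=0.400: state=(3.977)
t=0.600: state=(4.411)
t=0.800: state=(4.806)
t=1.000: state=(5.153)
t=1.200: state=(5.450)
t=1.400: state=(5.697)
t=1.600: state=(5.898)
t=1.800: state=(6.059)
t=2.000: state=(6.186)
t=2.200: state=(6.286)
t=2.400: state=(6.363)
t=2.600: state=(6.422)
t=2.800: state=(6.468)
t=3.000: state=(6.502)
t=3.200: state=(6.528)
t=3.400: state=(6.548)
t=3.600: state=(6.564)
t=3.800: state=(6.575)
t=4.000: state=(6.584)
t=4.200: state=(6.590)
t=4.400: state=(6.595)
t=4.600: state=(6.599)
t=4.800: state=(6.601)
t=5.000: state=(6.604)
t=5.180: state=(6.605)

(x) = (6.605)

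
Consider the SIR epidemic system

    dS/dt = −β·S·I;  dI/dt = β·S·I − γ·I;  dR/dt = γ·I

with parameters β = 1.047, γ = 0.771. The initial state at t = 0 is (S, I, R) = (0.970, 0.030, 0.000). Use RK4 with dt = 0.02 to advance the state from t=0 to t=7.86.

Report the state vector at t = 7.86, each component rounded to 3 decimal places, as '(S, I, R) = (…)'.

(S, I, R) = (0.634, 0.053, 0.313)

t=0.000: state=(0.970, 0.030, 0.000)
step 1 (dt=0.02): k1=(-0.030, 0.007, 0.023), k2=(-0.031, 0.007, 0.023), k3=(-0.031, 0.007, 0.023), k4=(-0.031, 0.007, 0.023); state += dt/6·(k1+2k2+2k3+k4)
t=0.020: state=(0.969, 0.030, 0.000)
t=0.040: state=(0.969, 0.030, 0.001)
t=0.060: state=(0.968, 0.030, 0.001)
continuing one RK4 step at a time; state shown every 25 steps (Δt=0.5):
t=0.500: state=(0.954, 0.034, 0.012)
t=1.000: state=(0.936, 0.038, 0.026)
t=1.500: state=(0.917, 0.042, 0.041)
t=2.000: state=(0.896, 0.045, 0.058)
t=2.500: state=(0.874, 0.049, 0.076)
t=3.000: state=(0.851, 0.053, 0.096)
t=3.500: state=(0.828, 0.055, 0.117)
t=4.000: state=(0.803, 0.058, 0.139)
t=4.500: state=(0.779, 0.060, 0.161)
t=5.000: state=(0.755, 0.060, 0.184)
t=5.500: state=(0.731, 0.061, 0.208)
t=6.000: state=(0.709, 0.060, 0.231)
t=6.500: state=(0.687, 0.059, 0.254)
t=7.000: state=(0.666, 0.057, 0.277)
t=7.500: state=(0.647, 0.055, 0.298)
t=7.860: state=(0.634, 0.053, 0.313)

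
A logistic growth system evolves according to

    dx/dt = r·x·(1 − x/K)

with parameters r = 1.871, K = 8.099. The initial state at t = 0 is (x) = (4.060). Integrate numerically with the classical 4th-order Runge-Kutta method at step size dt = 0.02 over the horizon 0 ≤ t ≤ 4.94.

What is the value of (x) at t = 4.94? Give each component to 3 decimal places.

(x) = (8.098)

t=0.000: state=(4.060)
step 1 (dt=0.02): k1=(3.788), k2=(3.788), k3=(3.788), k4=(3.787); state += dt/6·(k1+2k2+2k3+k4)
t=0.020: state=(4.136)
t=0.040: state=(4.211)
t=0.060: state=(4.287)
continuing one RK4 step at a time; state shown every 10 steps (Δt=0.2):
t=0.200: state=(4.809)
t=0.400: state=(5.507)
t=0.600: state=(6.118)
t=0.800: state=(6.624)
t=1.000: state=(7.023)
t=1.200: state=(7.327)
t=1.400: state=(7.552)
t=1.600: state=(7.714)
t=1.800: state=(7.831)
t=2.000: state=(7.912)
t=2.200: state=(7.970)
t=2.400: state=(8.010)
t=2.600: state=(8.037)
t=2.800: state=(8.056)
t=3.000: state=(8.070)
t=3.200: state=(8.079)
t=3.400: state=(8.085)
t=3.600: state=(8.089)
t=3.800: state=(8.092)
t=4.000: state=(8.094)
t=4.200: state=(8.096)
t=4.400: state=(8.097)
t=4.600: state=(8.098)
t=4.800: state=(8.098)
t=4.940: state=(8.098)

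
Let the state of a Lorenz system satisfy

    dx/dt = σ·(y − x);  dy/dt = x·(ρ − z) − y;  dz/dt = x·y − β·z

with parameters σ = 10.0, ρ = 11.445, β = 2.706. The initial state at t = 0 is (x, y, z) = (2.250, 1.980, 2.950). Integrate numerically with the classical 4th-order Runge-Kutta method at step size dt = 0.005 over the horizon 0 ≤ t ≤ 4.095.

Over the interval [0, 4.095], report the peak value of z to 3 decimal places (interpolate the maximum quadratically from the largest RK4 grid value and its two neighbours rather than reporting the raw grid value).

max z = 15.616

t=0.000: state=(2.250, 1.980, 2.950)
step 1 (dt=0.005): k1=(-2.700, 17.134, -3.528), k2=(-2.204, 17.053, -3.421), k3=(-2.219, 17.064, -3.420), k4=(-1.736, 16.992, -3.312); state += dt/6·(k1+2k2+2k3+k4)
t=0.005: state=(2.239, 2.065, 2.933)
t=0.010: state=(2.233, 2.150, 2.917)
t=0.015: state=(2.231, 2.234, 2.902)
continuing one RK4 step at a time; state shown every 40 steps (Δt=0.2):
t=0.200: state=(4.170, 6.039, 3.661)
t=0.400: state=(8.430, 9.839, 11.116)
t=0.600: state=(6.332, 3.678, 15.084)
t=0.800: state=(2.650, 1.861, 10.231)
t=1.000: state=(2.448, 2.870, 6.786)
t=1.200: state=(4.153, 5.438, 6.068)
t=1.400: state=(7.019, 8.154, 9.976)
t=1.600: state=(6.687, 5.306, 13.710)
t=1.800: state=(4.004, 3.155, 11.058)
t=2.000: state=(3.540, 3.833, 8.293)
t=2.200: state=(4.866, 5.814, 7.971)
t=2.400: state=(6.574, 7.028, 10.761)
t=2.600: state=(5.997, 5.135, 12.434)
t=2.800: state=(4.443, 3.976, 10.646)
t=3.000: state=(4.323, 4.626, 8.968)
t=3.200: state=(5.361, 5.982, 9.248)
t=3.400: state=(6.171, 6.212, 11.112)
t=3.600: state=(5.515, 4.975, 11.554)
t=3.800: state=(4.694, 4.509, 10.294)
t=4.000: state=(4.835, 5.122, 9.460)
t=4.095: state=(5.163, 5.547, 9.555)
largest grid value and its neighbours: z(0.540)=15.61065, z(0.545)=15.61583, z(0.550)=15.61067
parabola through these three points peaks at t≈0.545 with z≈15.61583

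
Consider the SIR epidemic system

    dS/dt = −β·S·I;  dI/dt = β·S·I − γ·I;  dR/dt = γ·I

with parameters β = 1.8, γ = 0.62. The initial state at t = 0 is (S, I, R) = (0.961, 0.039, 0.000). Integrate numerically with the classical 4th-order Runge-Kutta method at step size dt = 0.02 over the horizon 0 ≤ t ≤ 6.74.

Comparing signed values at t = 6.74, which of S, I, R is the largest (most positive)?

t=0.000: state=(0.961, 0.039, 0.000)
step 1 (dt=0.02): k1=(-0.067, 0.043, 0.024), k2=(-0.068, 0.044, 0.024), k3=(-0.068, 0.044, 0.024), k4=(-0.069, 0.044, 0.025); state += dt/6·(k1+2k2+2k3+k4)
t=0.020: state=(0.960, 0.040, 0.000)
t=0.040: state=(0.958, 0.041, 0.001)
t=0.060: state=(0.957, 0.042, 0.002)
continuing one RK4 step at a time; state shown every 25 steps (Δt=0.5):
t=0.500: state=(0.917, 0.067, 0.016)
t=1.000: state=(0.849, 0.109, 0.043)
t=1.500: state=(0.751, 0.164, 0.085)
t=2.000: state=(0.631, 0.224, 0.145)
t=2.500: state=(0.503, 0.274, 0.223)
t=3.000: state=(0.388, 0.300, 0.312)
t=3.500: state=(0.296, 0.298, 0.406)
t=4.000: state=(0.228, 0.277, 0.495)
t=4.500: state=(0.181, 0.244, 0.576)
t=5.000: state=(0.147, 0.207, 0.646)
t=5.500: state=(0.124, 0.171, 0.704)
t=6.000: state=(0.108, 0.139, 0.752)
t=6.500: state=(0.097, 0.112, 0.791)
t=6.740: state=(0.092, 0.101, 0.807)
compare at T: S=0.092, I=0.101, R=0.807

largest component: R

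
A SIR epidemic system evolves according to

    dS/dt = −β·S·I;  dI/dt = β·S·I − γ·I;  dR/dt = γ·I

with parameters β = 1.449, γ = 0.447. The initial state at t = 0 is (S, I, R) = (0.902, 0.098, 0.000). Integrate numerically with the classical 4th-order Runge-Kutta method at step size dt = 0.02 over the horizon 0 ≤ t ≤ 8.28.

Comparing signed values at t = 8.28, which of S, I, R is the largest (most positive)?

t=0.000: state=(0.902, 0.098, 0.000)
step 1 (dt=0.02): k1=(-0.128, 0.084, 0.044), k2=(-0.129, 0.085, 0.044), k3=(-0.129, 0.085, 0.044), k4=(-0.130, 0.085, 0.045); state += dt/6·(k1+2k2+2k3+k4)
t=0.020: state=(0.899, 0.100, 0.001)
t=0.040: state=(0.897, 0.101, 0.002)
t=0.060: state=(0.894, 0.103, 0.003)
continuing one RK4 step at a time; state shown every 25 steps (Δt=0.5):
t=0.500: state=(0.826, 0.147, 0.027)
t=1.000: state=(0.727, 0.206, 0.066)
t=1.500: state=(0.612, 0.268, 0.120)
t=2.000: state=(0.494, 0.320, 0.186)
t=2.500: state=(0.387, 0.352, 0.261)
t=3.000: state=(0.298, 0.360, 0.341)
t=3.500: state=(0.231, 0.349, 0.421)
t=4.000: state=(0.181, 0.323, 0.496)
t=4.500: state=(0.145, 0.291, 0.565)
t=5.000: state=(0.119, 0.256, 0.626)
t=5.500: state=(0.100, 0.221, 0.679)
t=6.000: state=(0.086, 0.189, 0.725)
t=6.500: state=(0.076, 0.160, 0.764)
t=7.000: state=(0.068, 0.135, 0.797)
t=7.500: state=(0.062, 0.113, 0.824)
t=8.000: state=(0.058, 0.095, 0.848)
t=8.280: state=(0.056, 0.085, 0.859)
compare at T: S=0.056, I=0.085, R=0.859

largest component: R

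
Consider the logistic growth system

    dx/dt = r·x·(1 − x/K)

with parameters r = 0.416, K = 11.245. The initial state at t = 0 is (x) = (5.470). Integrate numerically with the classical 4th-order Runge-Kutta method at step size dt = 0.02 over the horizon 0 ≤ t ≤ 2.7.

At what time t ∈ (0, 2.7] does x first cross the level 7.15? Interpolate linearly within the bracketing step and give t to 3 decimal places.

t = 1.470

t=0.000: state=(5.470)
step 1 (dt=0.02): k1=(1.169), k2=(1.169), k3=(1.169), k4=(1.169); state += dt/6·(k1+2k2+2k3+k4)
t=0.020: state=(5.493)
t=0.040: state=(5.517)
t=0.060: state=(5.540)
continuing one RK4 step at a time; state shown every 5 steps (Δt=0.1):
t=0.100: state=(5.587)
t=0.200: state=(5.704)
t=0.300: state=(5.821)
t=0.400: state=(5.937)
t=0.500: state=(6.054)
t=0.600: state=(6.170)
t=0.700: state=(6.285)
t=0.800: state=(6.401)
t=0.900: state=(6.515)
t=1.000: state=(6.628)
t=1.100: state=(6.741)
t=1.200: state=(6.853)
t=1.300: state=(6.964)
t=1.400: state=(7.074)
t=1.460: state=(7.139)
next step: t=1.480: state=(7.161) — x has crossed 7.15
linear interpolation between t=1.460 (7.13894) and t=1.480 (7.16060) → t≈1.470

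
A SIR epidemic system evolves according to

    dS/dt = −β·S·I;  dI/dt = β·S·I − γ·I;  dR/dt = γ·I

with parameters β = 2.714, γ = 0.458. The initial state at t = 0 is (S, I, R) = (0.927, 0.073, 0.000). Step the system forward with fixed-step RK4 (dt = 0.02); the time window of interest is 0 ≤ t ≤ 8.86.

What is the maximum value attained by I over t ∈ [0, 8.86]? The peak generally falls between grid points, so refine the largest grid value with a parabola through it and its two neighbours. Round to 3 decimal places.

max I = 0.544

t=0.000: state=(0.927, 0.073, 0.000)
step 1 (dt=0.02): k1=(-0.184, 0.150, 0.033), k2=(-0.187, 0.153, 0.034), k3=(-0.187, 0.153, 0.034), k4=(-0.191, 0.156, 0.035); state += dt/6·(k1+2k2+2k3+k4)
t=0.020: state=(0.923, 0.076, 0.001)
t=0.040: state=(0.919, 0.079, 0.001)
t=0.060: state=(0.915, 0.083, 0.002)
continuing one RK4 step at a time; state shown every 25 steps (Δt=0.5):
t=0.500: state=(0.784, 0.188, 0.028)
t=1.000: state=(0.539, 0.369, 0.091)
t=1.500: state=(0.293, 0.513, 0.194)
t=2.000: state=(0.142, 0.541, 0.317)
t=2.500: state=(0.070, 0.494, 0.437)
t=3.000: state=(0.037, 0.421, 0.541)
t=3.500: state=(0.022, 0.348, 0.629)
t=4.000: state=(0.015, 0.284, 0.702)
t=4.500: state=(0.010, 0.230, 0.760)
t=5.000: state=(0.008, 0.185, 0.807)
t=5.500: state=(0.006, 0.148, 0.845)
t=6.000: state=(0.005, 0.119, 0.876)
t=6.500: state=(0.004, 0.095, 0.900)
t=7.000: state=(0.004, 0.076, 0.920)
t=7.500: state=(0.004, 0.061, 0.936)
t=8.000: state=(0.003, 0.049, 0.948)
t=8.500: state=(0.003, 0.039, 0.958)
t=8.860: state=(0.003, 0.033, 0.964)
largest grid value and its neighbours: I(1.860)=0.54369, I(1.880)=0.54377, I(1.900)=0.54370
parabola through these three points peaks at t≈1.881 with I≈0.54377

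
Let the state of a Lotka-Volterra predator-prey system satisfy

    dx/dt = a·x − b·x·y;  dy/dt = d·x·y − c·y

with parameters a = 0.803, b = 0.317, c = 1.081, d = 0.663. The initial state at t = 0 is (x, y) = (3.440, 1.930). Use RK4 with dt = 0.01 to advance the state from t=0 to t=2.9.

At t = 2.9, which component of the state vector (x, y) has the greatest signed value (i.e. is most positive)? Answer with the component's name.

largest component: y

t=0.000: state=(3.440, 1.930)
step 1 (dt=0.01): k1=(0.658, 2.315), k2=(0.646, 2.334), k3=(0.646, 2.334), k4=(0.633, 2.352); state += dt/6·(k1+2k2+2k3+k4)
t=0.010: state=(3.446, 1.953)
t=0.020: state=(3.453, 1.977)
t=0.030: state=(3.459, 2.001)
continuing one RK4 step at a time; state shown every 10 steps (Δt=0.1):
t=0.100: state=(3.493, 2.180)
t=0.200: state=(3.516, 2.469)
t=0.300: state=(3.506, 2.797)
t=0.400: state=(3.457, 3.163)
t=0.500: state=(3.367, 3.561)
t=0.600: state=(3.238, 3.979)
t=0.700: state=(3.072, 4.403)
t=0.800: state=(2.876, 4.814)
t=0.900: state=(2.659, 5.191)
t=1.000: state=(2.432, 5.516)
t=1.100: state=(2.203, 5.773)
t=1.200: state=(1.982, 5.952)
t=1.300: state=(1.775, 6.050)
t=1.400: state=(1.587, 6.070)
t=1.500: state=(1.419, 6.018)
t=1.600: state=(1.273, 5.905)
t=1.700: state=(1.147, 5.742)
t=1.800: state=(1.039, 5.541)
t=1.900: state=(0.948, 5.311)
t=2.000: state=(0.872, 5.063)
t=2.100: state=(0.808, 4.804)
t=2.200: state=(0.755, 4.541)
t=2.300: state=(0.711, 4.278)
t=2.400: state=(0.676, 4.020)
t=2.500: state=(0.647, 3.770)
t=2.600: state=(0.625, 3.529)
t=2.700: state=(0.607, 3.300)
t=2.800: state=(0.595, 3.082)
t=2.900: state=(0.587, 2.877)
compare at T: x=0.587, y=2.877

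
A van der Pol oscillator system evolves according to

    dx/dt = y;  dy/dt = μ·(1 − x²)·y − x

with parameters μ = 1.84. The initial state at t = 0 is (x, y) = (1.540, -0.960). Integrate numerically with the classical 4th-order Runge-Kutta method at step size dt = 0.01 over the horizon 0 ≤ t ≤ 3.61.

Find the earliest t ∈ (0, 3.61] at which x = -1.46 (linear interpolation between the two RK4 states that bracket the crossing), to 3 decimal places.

t=0.000: state=(1.540, -0.960)
step 1 (dt=0.01): k1=(-0.960, 0.883), k2=(-0.956, 0.851), k3=(-0.956, 0.851), k4=(-0.951, 0.819); state += dt/6·(k1+2k2+2k3+k4)
t=0.010: state=(1.530, -0.951)
t=0.020: state=(1.521, -0.944)
t=0.030: state=(1.512, -0.936)
continuing one RK4 step at a time; state shown every 20 steps (Δt=0.2):
t=0.200: state=(1.359, -0.882)
t=0.400: state=(1.179, -0.933)
t=0.600: state=(0.979, -1.088)
t=0.800: state=(0.735, -1.377)
t=1.000: state=(0.414, -1.885)
t=1.200: state=(-0.041, -2.718)
t=1.400: state=(-0.682, -3.634)
t=1.600: state=(-1.406, -3.246)
t=1.610: state=(-1.438, -3.172)
next step: t=1.620: state=(-1.469, -3.093) — x has crossed -1.46
linear interpolation between t=1.610 (-1.43774) and t=1.620 (-1.46907) → t≈1.617

t = 1.617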